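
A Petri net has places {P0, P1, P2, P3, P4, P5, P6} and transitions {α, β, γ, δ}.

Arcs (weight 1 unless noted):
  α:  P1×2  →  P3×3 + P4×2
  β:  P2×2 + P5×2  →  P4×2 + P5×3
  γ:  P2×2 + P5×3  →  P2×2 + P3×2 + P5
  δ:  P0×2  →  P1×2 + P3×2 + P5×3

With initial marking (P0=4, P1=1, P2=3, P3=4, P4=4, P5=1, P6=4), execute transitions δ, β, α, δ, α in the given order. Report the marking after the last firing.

step 1: fire δ:  (P0=4, P1=1, P2=3, P3=4, P4=4, P5=1, P6=4) → (P0=2, P1=3, P2=3, P3=6, P4=4, P5=4, P6=4)
step 2: fire β:  (P0=2, P1=3, P2=3, P3=6, P4=4, P5=4, P6=4) → (P0=2, P1=3, P2=1, P3=6, P4=6, P5=5, P6=4)
step 3: fire α:  (P0=2, P1=3, P2=1, P3=6, P4=6, P5=5, P6=4) → (P0=2, P1=1, P2=1, P3=9, P4=8, P5=5, P6=4)
step 4: fire δ:  (P0=2, P1=1, P2=1, P3=9, P4=8, P5=5, P6=4) → (P0=0, P1=3, P2=1, P3=11, P4=8, P5=8, P6=4)
step 5: fire α:  (P0=0, P1=3, P2=1, P3=11, P4=8, P5=8, P6=4) → (P0=0, P1=1, P2=1, P3=14, P4=10, P5=8, P6=4)

(P0=0, P1=1, P2=1, P3=14, P4=10, P5=8, P6=4)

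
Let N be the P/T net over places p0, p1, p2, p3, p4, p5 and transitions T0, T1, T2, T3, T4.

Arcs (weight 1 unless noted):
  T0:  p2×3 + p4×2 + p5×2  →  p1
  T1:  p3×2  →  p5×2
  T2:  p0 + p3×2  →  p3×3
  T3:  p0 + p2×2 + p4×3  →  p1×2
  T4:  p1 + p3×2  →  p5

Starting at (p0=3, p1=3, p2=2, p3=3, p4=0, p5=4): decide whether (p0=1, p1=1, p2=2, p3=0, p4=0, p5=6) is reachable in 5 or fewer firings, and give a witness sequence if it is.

depth 0: 1 marking
depth 1: 4 markings reached so far
depth 2: 7 markings reached so far
depth 3: 13 markings reached so far
depth 4: 18 markings reached so far
depth 5: 21 markings reached so far
target is not among the 21 markings reachable within 5 steps

NO — not reachable within 5 firings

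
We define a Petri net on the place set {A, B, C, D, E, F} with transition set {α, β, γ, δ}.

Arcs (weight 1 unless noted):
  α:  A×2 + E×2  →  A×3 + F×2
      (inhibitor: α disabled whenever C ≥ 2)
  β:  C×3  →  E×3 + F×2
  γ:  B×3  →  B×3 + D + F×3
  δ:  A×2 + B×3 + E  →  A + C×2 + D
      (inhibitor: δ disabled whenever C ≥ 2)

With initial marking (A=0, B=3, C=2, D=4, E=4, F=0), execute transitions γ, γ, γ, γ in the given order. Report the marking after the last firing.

step 1: fire γ:  (A=0, B=3, C=2, D=4, E=4, F=0) → (A=0, B=3, C=2, D=5, E=4, F=3)
step 2: fire γ:  (A=0, B=3, C=2, D=5, E=4, F=3) → (A=0, B=3, C=2, D=6, E=4, F=6)
step 3: fire γ:  (A=0, B=3, C=2, D=6, E=4, F=6) → (A=0, B=3, C=2, D=7, E=4, F=9)
step 4: fire γ:  (A=0, B=3, C=2, D=7, E=4, F=9) → (A=0, B=3, C=2, D=8, E=4, F=12)

(A=0, B=3, C=2, D=8, E=4, F=12)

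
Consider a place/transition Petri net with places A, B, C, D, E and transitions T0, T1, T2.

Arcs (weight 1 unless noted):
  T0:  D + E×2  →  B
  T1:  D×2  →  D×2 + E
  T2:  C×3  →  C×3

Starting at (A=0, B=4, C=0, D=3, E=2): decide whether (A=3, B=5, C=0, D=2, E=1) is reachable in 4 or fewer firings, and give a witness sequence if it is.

depth 0: 1 marking
depth 1: 3 markings reached so far
depth 2: 5 markings reached so far
depth 3: 7 markings reached so far
depth 4: 10 markings reached so far
target is not among the 10 markings reachable within 4 steps

NO — not reachable within 4 firings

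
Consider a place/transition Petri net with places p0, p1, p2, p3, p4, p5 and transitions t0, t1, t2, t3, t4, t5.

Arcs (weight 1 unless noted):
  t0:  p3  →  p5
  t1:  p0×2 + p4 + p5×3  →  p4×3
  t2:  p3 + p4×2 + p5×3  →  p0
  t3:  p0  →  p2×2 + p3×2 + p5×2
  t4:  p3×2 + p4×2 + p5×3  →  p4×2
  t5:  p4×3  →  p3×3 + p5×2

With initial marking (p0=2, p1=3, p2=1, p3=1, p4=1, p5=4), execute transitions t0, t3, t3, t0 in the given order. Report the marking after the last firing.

(p0=0, p1=3, p2=5, p3=3, p4=1, p5=10)

step 1: fire t0:  (p0=2, p1=3, p2=1, p3=1, p4=1, p5=4) → (p0=2, p1=3, p2=1, p3=0, p4=1, p5=5)
step 2: fire t3:  (p0=2, p1=3, p2=1, p3=0, p4=1, p5=5) → (p0=1, p1=3, p2=3, p3=2, p4=1, p5=7)
step 3: fire t3:  (p0=1, p1=3, p2=3, p3=2, p4=1, p5=7) → (p0=0, p1=3, p2=5, p3=4, p4=1, p5=9)
step 4: fire t0:  (p0=0, p1=3, p2=5, p3=4, p4=1, p5=9) → (p0=0, p1=3, p2=5, p3=3, p4=1, p5=10)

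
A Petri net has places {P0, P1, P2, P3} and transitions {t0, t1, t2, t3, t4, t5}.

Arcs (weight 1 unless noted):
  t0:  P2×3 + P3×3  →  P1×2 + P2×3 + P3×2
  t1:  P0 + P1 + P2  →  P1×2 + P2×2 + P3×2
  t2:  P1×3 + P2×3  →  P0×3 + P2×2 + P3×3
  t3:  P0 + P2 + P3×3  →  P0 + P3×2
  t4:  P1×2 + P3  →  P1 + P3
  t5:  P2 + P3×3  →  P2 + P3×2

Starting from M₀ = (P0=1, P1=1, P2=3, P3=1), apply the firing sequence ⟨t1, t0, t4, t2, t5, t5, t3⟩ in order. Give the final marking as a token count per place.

(P0=3, P1=0, P2=2, P3=2)

step 1: fire t1:  (P0=1, P1=1, P2=3, P3=1) → (P0=0, P1=2, P2=4, P3=3)
step 2: fire t0:  (P0=0, P1=2, P2=4, P3=3) → (P0=0, P1=4, P2=4, P3=2)
step 3: fire t4:  (P0=0, P1=4, P2=4, P3=2) → (P0=0, P1=3, P2=4, P3=2)
step 4: fire t2:  (P0=0, P1=3, P2=4, P3=2) → (P0=3, P1=0, P2=3, P3=5)
step 5: fire t5:  (P0=3, P1=0, P2=3, P3=5) → (P0=3, P1=0, P2=3, P3=4)
step 6: fire t5:  (P0=3, P1=0, P2=3, P3=4) → (P0=3, P1=0, P2=3, P3=3)
step 7: fire t3:  (P0=3, P1=0, P2=3, P3=3) → (P0=3, P1=0, P2=2, P3=2)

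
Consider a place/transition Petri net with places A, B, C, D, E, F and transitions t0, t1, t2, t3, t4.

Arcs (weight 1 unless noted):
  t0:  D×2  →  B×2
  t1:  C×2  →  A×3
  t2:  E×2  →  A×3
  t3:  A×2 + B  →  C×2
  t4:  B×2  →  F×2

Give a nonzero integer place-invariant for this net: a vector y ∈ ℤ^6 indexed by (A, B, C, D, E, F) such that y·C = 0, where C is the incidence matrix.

y = (A:2, B:2, C:3, D:2, E:3, F:2)

Incidence matrix C (rows=places, cols=transitions):
       t0   t1   t2   t3   t4
    A   0    3    3   -2    0
    B   2    0    0   -1   -2
    C   0   -2    0    2    0
    D  -2    0    0    0    0
    E   0    0   -2    0    0
    F   0    0    0    0    2

Candidate y = [2, 2, 3, 2, 3, 2]; check y·C column-wise:
  col t0: 2·0 + 2·2 + 3·0 + 2·-2 + 3·0 + 2·0 = 0
  col t1: 2·3 + 2·0 + 3·-2 + 2·0 + 3·0 + 2·0 = 0
  col t2: 2·3 + 2·0 + 3·0 + 2·0 + 3·-2 + 2·0 = 0
  col t3: 2·-2 + 2·-1 + 3·2 + 2·0 + 3·0 + 2·0 = 0
  col t4: 2·0 + 2·-2 + 3·0 + 2·0 + 3·0 + 2·2 = 0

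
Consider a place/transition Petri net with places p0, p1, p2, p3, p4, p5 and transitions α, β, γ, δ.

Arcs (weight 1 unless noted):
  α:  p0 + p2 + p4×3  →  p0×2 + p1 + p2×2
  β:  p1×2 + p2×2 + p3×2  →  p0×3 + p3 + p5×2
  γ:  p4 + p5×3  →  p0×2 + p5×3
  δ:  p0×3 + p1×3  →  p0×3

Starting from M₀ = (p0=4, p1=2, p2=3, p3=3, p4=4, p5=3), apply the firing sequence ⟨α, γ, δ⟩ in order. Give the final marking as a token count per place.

(p0=7, p1=0, p2=4, p3=3, p4=0, p5=3)

step 1: fire α:  (p0=4, p1=2, p2=3, p3=3, p4=4, p5=3) → (p0=5, p1=3, p2=4, p3=3, p4=1, p5=3)
step 2: fire γ:  (p0=5, p1=3, p2=4, p3=3, p4=1, p5=3) → (p0=7, p1=3, p2=4, p3=3, p4=0, p5=3)
step 3: fire δ:  (p0=7, p1=3, p2=4, p3=3, p4=0, p5=3) → (p0=7, p1=0, p2=4, p3=3, p4=0, p5=3)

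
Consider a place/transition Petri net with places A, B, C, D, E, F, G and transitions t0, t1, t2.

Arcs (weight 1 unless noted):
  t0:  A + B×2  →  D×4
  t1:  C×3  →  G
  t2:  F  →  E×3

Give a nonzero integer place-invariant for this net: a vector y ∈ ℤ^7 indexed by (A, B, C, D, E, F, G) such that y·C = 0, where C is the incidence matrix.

Incidence matrix C (rows=places, cols=transitions):
       t0   t1   t2
    A  -1    0    0
    B  -2    0    0
    C   0   -3    0
    D   4    0    0
    E   0    0    3
    F   0    0   -1
    G   0    1    0

Candidate y = [2, -1, 0, 0, 0, 0, 0]; check y·C column-wise:
  col t0: 2·-1 + -1·-2 + 0·4 = 0
  col t1: 2·0 + -1·0 + 0·-3 + 0·1 = 0
  col t2: 2·0 + -1·0 + 0·3 + 0·-1 = 0

y = (A:2, B:-1, C:0, D:0, E:0, F:0, G:0)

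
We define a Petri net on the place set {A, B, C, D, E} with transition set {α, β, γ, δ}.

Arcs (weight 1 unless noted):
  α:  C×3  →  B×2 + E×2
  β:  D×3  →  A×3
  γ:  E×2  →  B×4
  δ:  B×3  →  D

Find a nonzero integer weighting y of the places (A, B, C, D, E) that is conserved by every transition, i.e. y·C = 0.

y = (A:3, B:1, C:2, D:3, E:2)

Incidence matrix C (rows=places, cols=transitions):
        α    β    γ    δ
    A   0    3    0    0
    B   2    0    4   -3
    C  -3    0    0    0
    D   0   -3    0    1
    E   2    0   -2    0

Candidate y = [3, 1, 2, 3, 2]; check y·C column-wise:
  col α: 3·0 + 1·2 + 2·-3 + 3·0 + 2·2 = 0
  col β: 3·3 + 1·0 + 2·0 + 3·-3 + 2·0 = 0
  col γ: 3·0 + 1·4 + 2·0 + 3·0 + 2·-2 = 0
  col δ: 3·0 + 1·-3 + 2·0 + 3·1 + 2·0 = 0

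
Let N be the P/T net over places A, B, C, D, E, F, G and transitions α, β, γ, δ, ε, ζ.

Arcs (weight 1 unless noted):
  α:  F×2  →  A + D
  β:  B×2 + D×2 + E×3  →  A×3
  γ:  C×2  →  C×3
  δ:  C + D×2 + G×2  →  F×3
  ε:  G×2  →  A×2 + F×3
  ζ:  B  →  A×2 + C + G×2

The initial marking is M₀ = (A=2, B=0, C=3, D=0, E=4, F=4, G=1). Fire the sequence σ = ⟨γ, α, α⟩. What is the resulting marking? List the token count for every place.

(A=4, B=0, C=4, D=2, E=4, F=0, G=1)

step 1: fire γ:  (A=2, B=0, C=3, D=0, E=4, F=4, G=1) → (A=2, B=0, C=4, D=0, E=4, F=4, G=1)
step 2: fire α:  (A=2, B=0, C=4, D=0, E=4, F=4, G=1) → (A=3, B=0, C=4, D=1, E=4, F=2, G=1)
step 3: fire α:  (A=3, B=0, C=4, D=1, E=4, F=2, G=1) → (A=4, B=0, C=4, D=2, E=4, F=0, G=1)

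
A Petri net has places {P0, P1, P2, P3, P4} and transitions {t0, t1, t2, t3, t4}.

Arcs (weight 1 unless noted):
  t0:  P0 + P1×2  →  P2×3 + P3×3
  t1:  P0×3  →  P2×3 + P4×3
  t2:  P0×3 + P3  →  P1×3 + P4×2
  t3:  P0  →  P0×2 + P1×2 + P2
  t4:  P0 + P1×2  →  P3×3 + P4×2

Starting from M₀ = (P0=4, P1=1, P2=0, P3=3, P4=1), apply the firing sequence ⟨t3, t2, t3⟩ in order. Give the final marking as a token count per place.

step 1: fire t3:  (P0=4, P1=1, P2=0, P3=3, P4=1) → (P0=5, P1=3, P2=1, P3=3, P4=1)
step 2: fire t2:  (P0=5, P1=3, P2=1, P3=3, P4=1) → (P0=2, P1=6, P2=1, P3=2, P4=3)
step 3: fire t3:  (P0=2, P1=6, P2=1, P3=2, P4=3) → (P0=3, P1=8, P2=2, P3=2, P4=3)

(P0=3, P1=8, P2=2, P3=2, P4=3)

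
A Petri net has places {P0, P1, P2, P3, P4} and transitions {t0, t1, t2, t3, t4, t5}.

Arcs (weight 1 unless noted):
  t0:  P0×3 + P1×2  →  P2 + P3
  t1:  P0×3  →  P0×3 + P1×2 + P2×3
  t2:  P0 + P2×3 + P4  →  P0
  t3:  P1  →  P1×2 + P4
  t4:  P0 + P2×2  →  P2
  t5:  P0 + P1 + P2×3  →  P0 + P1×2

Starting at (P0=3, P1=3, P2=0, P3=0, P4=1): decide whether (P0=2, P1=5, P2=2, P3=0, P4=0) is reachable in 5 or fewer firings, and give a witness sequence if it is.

NO — not reachable within 5 firings

depth 0: 1 marking
depth 1: 4 markings reached so far
depth 2: 12 markings reached so far
depth 3: 27 markings reached so far
depth 4: 52 markings reached so far
depth 5: 90 markings reached so far
target is not among the 90 markings reachable within 5 steps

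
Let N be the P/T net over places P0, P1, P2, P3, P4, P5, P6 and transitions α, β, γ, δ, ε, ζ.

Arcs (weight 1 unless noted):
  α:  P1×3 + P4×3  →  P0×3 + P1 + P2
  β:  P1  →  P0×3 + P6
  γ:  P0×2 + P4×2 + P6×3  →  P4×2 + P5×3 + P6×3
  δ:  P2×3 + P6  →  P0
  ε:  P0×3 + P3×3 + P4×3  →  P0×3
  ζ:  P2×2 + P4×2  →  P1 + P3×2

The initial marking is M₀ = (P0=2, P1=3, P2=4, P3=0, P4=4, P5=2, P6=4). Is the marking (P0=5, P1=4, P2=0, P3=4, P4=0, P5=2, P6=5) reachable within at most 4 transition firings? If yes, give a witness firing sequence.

step 1: fire β:  (P0=2, P1=3, P2=4, P3=0, P4=4, P5=2, P6=4) → (P0=5, P1=2, P2=4, P3=0, P4=4, P5=2, P6=5)
step 2: fire ζ:  (P0=5, P1=2, P2=4, P3=0, P4=4, P5=2, P6=5) → (P0=5, P1=3, P2=2, P3=2, P4=2, P5=2, P6=5)
step 3: fire ζ:  (P0=5, P1=3, P2=2, P3=2, P4=2, P5=2, P6=5) → (P0=5, P1=4, P2=0, P3=4, P4=0, P5=2, P6=5)

YES — reachable via ⟨β, ζ, ζ⟩ (3 firings)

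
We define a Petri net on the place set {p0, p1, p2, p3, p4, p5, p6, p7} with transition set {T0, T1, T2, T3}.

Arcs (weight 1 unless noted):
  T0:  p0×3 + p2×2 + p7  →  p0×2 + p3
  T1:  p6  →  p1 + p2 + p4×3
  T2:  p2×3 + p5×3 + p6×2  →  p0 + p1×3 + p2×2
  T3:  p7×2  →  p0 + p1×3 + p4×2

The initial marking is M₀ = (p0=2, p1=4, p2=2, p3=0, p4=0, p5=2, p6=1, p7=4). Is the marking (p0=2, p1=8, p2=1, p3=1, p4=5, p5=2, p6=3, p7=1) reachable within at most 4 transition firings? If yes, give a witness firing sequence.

NO — not reachable within 4 firings

depth 0: 1 marking
depth 1: 3 markings reached so far
depth 2: 6 markings reached so far
depth 3: 8 markings reached so far
depth 4: 8 markings reached so far
(frontier empty at depth 4; search complete)
target is not among the 8 markings reachable within 4 steps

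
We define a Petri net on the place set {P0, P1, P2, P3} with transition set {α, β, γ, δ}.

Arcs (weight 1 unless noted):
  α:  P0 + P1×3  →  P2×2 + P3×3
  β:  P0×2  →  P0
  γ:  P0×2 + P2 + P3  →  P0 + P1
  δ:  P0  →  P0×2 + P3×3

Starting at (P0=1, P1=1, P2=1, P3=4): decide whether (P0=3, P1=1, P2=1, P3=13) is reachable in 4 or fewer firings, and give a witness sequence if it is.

YES — reachable via ⟨δ, β, δ, δ⟩ (4 firings)

step 1: fire δ:  (P0=1, P1=1, P2=1, P3=4) → (P0=2, P1=1, P2=1, P3=7)
step 2: fire β:  (P0=2, P1=1, P2=1, P3=7) → (P0=1, P1=1, P2=1, P3=7)
step 3: fire δ:  (P0=1, P1=1, P2=1, P3=7) → (P0=2, P1=1, P2=1, P3=10)
step 4: fire δ:  (P0=2, P1=1, P2=1, P3=10) → (P0=3, P1=1, P2=1, P3=13)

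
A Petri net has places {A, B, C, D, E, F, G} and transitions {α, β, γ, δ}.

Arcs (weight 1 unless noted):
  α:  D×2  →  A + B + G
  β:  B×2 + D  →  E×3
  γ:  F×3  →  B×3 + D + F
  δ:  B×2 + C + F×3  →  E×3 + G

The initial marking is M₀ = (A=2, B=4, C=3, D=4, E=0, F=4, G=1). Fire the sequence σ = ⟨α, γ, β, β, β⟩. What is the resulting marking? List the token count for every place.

(A=3, B=2, C=3, D=0, E=9, F=2, G=2)

step 1: fire α:  (A=2, B=4, C=3, D=4, E=0, F=4, G=1) → (A=3, B=5, C=3, D=2, E=0, F=4, G=2)
step 2: fire γ:  (A=3, B=5, C=3, D=2, E=0, F=4, G=2) → (A=3, B=8, C=3, D=3, E=0, F=2, G=2)
step 3: fire β:  (A=3, B=8, C=3, D=3, E=0, F=2, G=2) → (A=3, B=6, C=3, D=2, E=3, F=2, G=2)
step 4: fire β:  (A=3, B=6, C=3, D=2, E=3, F=2, G=2) → (A=3, B=4, C=3, D=1, E=6, F=2, G=2)
step 5: fire β:  (A=3, B=4, C=3, D=1, E=6, F=2, G=2) → (A=3, B=2, C=3, D=0, E=9, F=2, G=2)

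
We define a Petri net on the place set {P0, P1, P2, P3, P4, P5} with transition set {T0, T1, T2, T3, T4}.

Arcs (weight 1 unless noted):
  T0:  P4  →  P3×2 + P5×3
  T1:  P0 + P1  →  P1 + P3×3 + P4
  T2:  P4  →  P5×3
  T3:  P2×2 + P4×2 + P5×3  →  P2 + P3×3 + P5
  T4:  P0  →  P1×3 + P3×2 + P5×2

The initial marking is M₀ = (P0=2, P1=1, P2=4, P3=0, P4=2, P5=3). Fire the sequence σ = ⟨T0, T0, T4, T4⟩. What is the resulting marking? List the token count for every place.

(P0=0, P1=7, P2=4, P3=8, P4=0, P5=13)

step 1: fire T0:  (P0=2, P1=1, P2=4, P3=0, P4=2, P5=3) → (P0=2, P1=1, P2=4, P3=2, P4=1, P5=6)
step 2: fire T0:  (P0=2, P1=1, P2=4, P3=2, P4=1, P5=6) → (P0=2, P1=1, P2=4, P3=4, P4=0, P5=9)
step 3: fire T4:  (P0=2, P1=1, P2=4, P3=4, P4=0, P5=9) → (P0=1, P1=4, P2=4, P3=6, P4=0, P5=11)
step 4: fire T4:  (P0=1, P1=4, P2=4, P3=6, P4=0, P5=11) → (P0=0, P1=7, P2=4, P3=8, P4=0, P5=13)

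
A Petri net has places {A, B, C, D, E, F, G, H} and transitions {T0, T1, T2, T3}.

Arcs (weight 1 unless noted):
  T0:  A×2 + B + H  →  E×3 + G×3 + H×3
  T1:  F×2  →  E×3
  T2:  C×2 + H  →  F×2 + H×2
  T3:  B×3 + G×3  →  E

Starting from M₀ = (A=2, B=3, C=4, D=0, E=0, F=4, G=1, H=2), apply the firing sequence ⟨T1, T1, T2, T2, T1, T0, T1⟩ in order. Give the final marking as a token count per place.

(A=0, B=2, C=0, D=0, E=15, F=0, G=4, H=6)

step 1: fire T1:  (A=2, B=3, C=4, D=0, E=0, F=4, G=1, H=2) → (A=2, B=3, C=4, D=0, E=3, F=2, G=1, H=2)
step 2: fire T1:  (A=2, B=3, C=4, D=0, E=3, F=2, G=1, H=2) → (A=2, B=3, C=4, D=0, E=6, F=0, G=1, H=2)
step 3: fire T2:  (A=2, B=3, C=4, D=0, E=6, F=0, G=1, H=2) → (A=2, B=3, C=2, D=0, E=6, F=2, G=1, H=3)
step 4: fire T2:  (A=2, B=3, C=2, D=0, E=6, F=2, G=1, H=3) → (A=2, B=3, C=0, D=0, E=6, F=4, G=1, H=4)
step 5: fire T1:  (A=2, B=3, C=0, D=0, E=6, F=4, G=1, H=4) → (A=2, B=3, C=0, D=0, E=9, F=2, G=1, H=4)
step 6: fire T0:  (A=2, B=3, C=0, D=0, E=9, F=2, G=1, H=4) → (A=0, B=2, C=0, D=0, E=12, F=2, G=4, H=6)
step 7: fire T1:  (A=0, B=2, C=0, D=0, E=12, F=2, G=4, H=6) → (A=0, B=2, C=0, D=0, E=15, F=0, G=4, H=6)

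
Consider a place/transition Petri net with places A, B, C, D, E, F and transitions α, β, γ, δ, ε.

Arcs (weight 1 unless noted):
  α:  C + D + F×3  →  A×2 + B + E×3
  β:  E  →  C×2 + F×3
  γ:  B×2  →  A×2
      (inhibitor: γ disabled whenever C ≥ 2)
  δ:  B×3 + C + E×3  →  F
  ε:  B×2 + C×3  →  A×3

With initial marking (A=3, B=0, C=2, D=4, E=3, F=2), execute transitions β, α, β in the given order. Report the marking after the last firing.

(A=5, B=1, C=5, D=3, E=4, F=5)

step 1: fire β:  (A=3, B=0, C=2, D=4, E=3, F=2) → (A=3, B=0, C=4, D=4, E=2, F=5)
step 2: fire α:  (A=3, B=0, C=4, D=4, E=2, F=5) → (A=5, B=1, C=3, D=3, E=5, F=2)
step 3: fire β:  (A=5, B=1, C=3, D=3, E=5, F=2) → (A=5, B=1, C=5, D=3, E=4, F=5)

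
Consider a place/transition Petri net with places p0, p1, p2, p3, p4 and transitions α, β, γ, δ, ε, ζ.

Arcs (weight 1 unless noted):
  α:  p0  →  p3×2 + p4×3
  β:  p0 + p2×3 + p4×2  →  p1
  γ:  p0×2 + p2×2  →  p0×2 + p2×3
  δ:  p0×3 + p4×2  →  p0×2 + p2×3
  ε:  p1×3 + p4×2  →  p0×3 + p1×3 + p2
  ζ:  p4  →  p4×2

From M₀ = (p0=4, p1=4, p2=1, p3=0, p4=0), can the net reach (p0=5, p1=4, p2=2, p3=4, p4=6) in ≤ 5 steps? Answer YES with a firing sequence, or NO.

YES — reachable via ⟨α, α, ε, ζ, ζ⟩ (5 firings)

step 1: fire α:  (p0=4, p1=4, p2=1, p3=0, p4=0) → (p0=3, p1=4, p2=1, p3=2, p4=3)
step 2: fire α:  (p0=3, p1=4, p2=1, p3=2, p4=3) → (p0=2, p1=4, p2=1, p3=4, p4=6)
step 3: fire ε:  (p0=2, p1=4, p2=1, p3=4, p4=6) → (p0=5, p1=4, p2=2, p3=4, p4=4)
step 4: fire ζ:  (p0=5, p1=4, p2=2, p3=4, p4=4) → (p0=5, p1=4, p2=2, p3=4, p4=5)
step 5: fire ζ:  (p0=5, p1=4, p2=2, p3=4, p4=5) → (p0=5, p1=4, p2=2, p3=4, p4=6)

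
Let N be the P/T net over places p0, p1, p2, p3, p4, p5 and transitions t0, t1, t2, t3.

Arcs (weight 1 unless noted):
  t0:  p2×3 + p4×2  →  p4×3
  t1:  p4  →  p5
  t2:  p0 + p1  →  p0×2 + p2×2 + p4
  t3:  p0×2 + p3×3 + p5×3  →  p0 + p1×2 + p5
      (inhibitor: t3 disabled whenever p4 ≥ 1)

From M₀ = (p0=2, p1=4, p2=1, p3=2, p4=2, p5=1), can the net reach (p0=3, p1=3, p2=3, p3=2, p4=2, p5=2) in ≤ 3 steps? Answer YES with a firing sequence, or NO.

step 1: fire t1:  (p0=2, p1=4, p2=1, p3=2, p4=2, p5=1) → (p0=2, p1=4, p2=1, p3=2, p4=1, p5=2)
step 2: fire t2:  (p0=2, p1=4, p2=1, p3=2, p4=1, p5=2) → (p0=3, p1=3, p2=3, p3=2, p4=2, p5=2)

YES — reachable via ⟨t1, t2⟩ (2 firings)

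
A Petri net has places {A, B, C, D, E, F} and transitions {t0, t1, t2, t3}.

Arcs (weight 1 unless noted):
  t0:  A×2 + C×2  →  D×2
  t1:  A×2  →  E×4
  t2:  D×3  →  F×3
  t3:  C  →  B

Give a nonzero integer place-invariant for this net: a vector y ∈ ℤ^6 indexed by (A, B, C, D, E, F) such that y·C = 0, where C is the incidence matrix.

Incidence matrix C (rows=places, cols=transitions):
       t0   t1   t2   t3
    A  -2   -2    0    0
    B   0    0    0    1
    C  -2    0    0   -1
    D   2    0   -3    0
    E   0    4    0    0
    F   0    0    3    0

Candidate y = [2, -2, -2, 0, 1, 0]; check y·C column-wise:
  col t0: 2·-2 + -2·0 + -2·-2 + 0·2 + 1·0 = 0
  col t1: 2·-2 + -2·0 + -2·0 + 1·4 = 0
  col t2: 2·0 + -2·0 + -2·0 + 0·-3 + 1·0 + 0·3 = 0
  col t3: 2·0 + -2·1 + -2·-1 + 1·0 = 0

y = (A:2, B:-2, C:-2, D:0, E:1, F:0)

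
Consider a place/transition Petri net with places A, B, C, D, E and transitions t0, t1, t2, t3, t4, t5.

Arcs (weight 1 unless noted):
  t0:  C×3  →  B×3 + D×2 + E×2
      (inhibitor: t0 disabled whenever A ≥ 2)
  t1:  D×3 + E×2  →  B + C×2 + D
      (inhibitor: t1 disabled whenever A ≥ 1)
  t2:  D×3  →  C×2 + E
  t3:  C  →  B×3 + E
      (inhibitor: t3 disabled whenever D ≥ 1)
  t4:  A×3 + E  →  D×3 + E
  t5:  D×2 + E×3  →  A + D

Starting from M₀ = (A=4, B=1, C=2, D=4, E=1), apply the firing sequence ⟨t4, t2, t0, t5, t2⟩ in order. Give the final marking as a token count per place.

(A=2, B=4, C=3, D=2, E=2)

step 1: fire t4:  (A=4, B=1, C=2, D=4, E=1) → (A=1, B=1, C=2, D=7, E=1)
step 2: fire t2:  (A=1, B=1, C=2, D=7, E=1) → (A=1, B=1, C=4, D=4, E=2)
step 3: fire t0:  (A=1, B=1, C=4, D=4, E=2) → (A=1, B=4, C=1, D=6, E=4)
step 4: fire t5:  (A=1, B=4, C=1, D=6, E=4) → (A=2, B=4, C=1, D=5, E=1)
step 5: fire t2:  (A=2, B=4, C=1, D=5, E=1) → (A=2, B=4, C=3, D=2, E=2)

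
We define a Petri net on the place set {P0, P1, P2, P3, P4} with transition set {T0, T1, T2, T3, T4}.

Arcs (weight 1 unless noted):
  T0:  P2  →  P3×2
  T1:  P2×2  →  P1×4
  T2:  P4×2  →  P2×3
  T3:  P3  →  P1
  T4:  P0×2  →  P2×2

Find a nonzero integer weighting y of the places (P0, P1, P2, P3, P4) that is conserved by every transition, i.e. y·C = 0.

y = (P0:2, P1:1, P2:2, P3:1, P4:3)

Incidence matrix C (rows=places, cols=transitions):
       T0   T1   T2   T3   T4
   P0   0    0    0    0   -2
   P1   0    4    0    1    0
   P2  -1   -2    3    0    2
   P3   2    0    0   -1    0
   P4   0    0   -2    0    0

Candidate y = [2, 1, 2, 1, 3]; check y·C column-wise:
  col T0: 2·0 + 1·0 + 2·-1 + 1·2 + 3·0 = 0
  col T1: 2·0 + 1·4 + 2·-2 + 1·0 + 3·0 = 0
  col T2: 2·0 + 1·0 + 2·3 + 1·0 + 3·-2 = 0
  col T3: 2·0 + 1·1 + 2·0 + 1·-1 + 3·0 = 0
  col T4: 2·-2 + 1·0 + 2·2 + 1·0 + 3·0 = 0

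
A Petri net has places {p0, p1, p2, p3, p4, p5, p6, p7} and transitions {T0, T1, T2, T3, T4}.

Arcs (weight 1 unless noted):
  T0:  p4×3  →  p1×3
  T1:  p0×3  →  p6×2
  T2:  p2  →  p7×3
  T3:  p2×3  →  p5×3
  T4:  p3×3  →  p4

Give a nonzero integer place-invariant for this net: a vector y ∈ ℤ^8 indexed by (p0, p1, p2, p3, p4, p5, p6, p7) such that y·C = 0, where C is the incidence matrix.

Incidence matrix C (rows=places, cols=transitions):
       T0   T1   T2   T3   T4
   p0   0   -3    0    0    0
   p1   3    0    0    0    0
   p2   0    0   -1   -3    0
   p3   0    0    0    0   -3
   p4  -3    0    0    0    1
   p5   0    0    0    3    0
   p6   0    2    0    0    0
   p7   0    0    3    0    0

Candidate y = [0, 3, 0, 1, 3, 0, 0, 0]; check y·C column-wise:
  col T0: 3·3 + 1·0 + 3·-3 = 0
  col T1: 0·-3 + 3·0 + 1·0 + 3·0 + 0·2 = 0
  col T2: 3·0 + 0·-1 + 1·0 + 3·0 + 0·3 = 0
  col T3: 3·0 + 0·-3 + 1·0 + 3·0 + 0·3 = 0
  col T4: 3·0 + 1·-3 + 3·1 = 0

y = (p0:0, p1:3, p2:0, p3:1, p4:3, p5:0, p6:0, p7:0)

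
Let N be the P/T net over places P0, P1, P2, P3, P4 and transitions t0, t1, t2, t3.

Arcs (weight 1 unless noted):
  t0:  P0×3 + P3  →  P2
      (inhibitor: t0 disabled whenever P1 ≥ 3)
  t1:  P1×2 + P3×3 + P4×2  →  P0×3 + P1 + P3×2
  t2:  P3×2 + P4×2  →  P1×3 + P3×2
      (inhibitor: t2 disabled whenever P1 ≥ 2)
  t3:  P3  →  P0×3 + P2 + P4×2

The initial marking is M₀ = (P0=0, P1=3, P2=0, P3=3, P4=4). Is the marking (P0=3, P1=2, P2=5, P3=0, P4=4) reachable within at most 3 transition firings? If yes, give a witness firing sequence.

NO — not reachable within 3 firings

depth 0: 1 marking
depth 1: 3 markings reached so far
depth 2: 6 markings reached so far
depth 3: 9 markings reached so far
target is not among the 9 markings reachable within 3 steps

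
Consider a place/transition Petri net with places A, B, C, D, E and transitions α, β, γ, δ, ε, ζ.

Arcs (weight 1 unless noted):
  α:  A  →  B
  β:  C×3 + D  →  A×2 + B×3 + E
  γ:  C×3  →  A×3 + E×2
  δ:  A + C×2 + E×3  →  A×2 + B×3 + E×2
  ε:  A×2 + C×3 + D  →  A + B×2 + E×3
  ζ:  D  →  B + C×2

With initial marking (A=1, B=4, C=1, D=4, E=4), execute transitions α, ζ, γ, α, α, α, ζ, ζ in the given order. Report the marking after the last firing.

step 1: fire α:  (A=1, B=4, C=1, D=4, E=4) → (A=0, B=5, C=1, D=4, E=4)
step 2: fire ζ:  (A=0, B=5, C=1, D=4, E=4) → (A=0, B=6, C=3, D=3, E=4)
step 3: fire γ:  (A=0, B=6, C=3, D=3, E=4) → (A=3, B=6, C=0, D=3, E=6)
step 4: fire α:  (A=3, B=6, C=0, D=3, E=6) → (A=2, B=7, C=0, D=3, E=6)
step 5: fire α:  (A=2, B=7, C=0, D=3, E=6) → (A=1, B=8, C=0, D=3, E=6)
step 6: fire α:  (A=1, B=8, C=0, D=3, E=6) → (A=0, B=9, C=0, D=3, E=6)
step 7: fire ζ:  (A=0, B=9, C=0, D=3, E=6) → (A=0, B=10, C=2, D=2, E=6)
step 8: fire ζ:  (A=0, B=10, C=2, D=2, E=6) → (A=0, B=11, C=4, D=1, E=6)

(A=0, B=11, C=4, D=1, E=6)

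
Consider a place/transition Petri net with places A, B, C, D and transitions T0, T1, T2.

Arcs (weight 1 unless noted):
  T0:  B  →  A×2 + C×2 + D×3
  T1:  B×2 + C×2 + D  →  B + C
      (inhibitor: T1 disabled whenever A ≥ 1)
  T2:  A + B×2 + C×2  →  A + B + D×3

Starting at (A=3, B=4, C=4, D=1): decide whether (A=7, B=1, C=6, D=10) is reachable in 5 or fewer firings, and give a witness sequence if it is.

YES — reachable via ⟨T0, T0, T2⟩ (3 firings)

step 1: fire T0:  (A=3, B=4, C=4, D=1) → (A=5, B=3, C=6, D=4)
step 2: fire T0:  (A=5, B=3, C=6, D=4) → (A=7, B=2, C=8, D=7)
step 3: fire T2:  (A=7, B=2, C=8, D=7) → (A=7, B=1, C=6, D=10)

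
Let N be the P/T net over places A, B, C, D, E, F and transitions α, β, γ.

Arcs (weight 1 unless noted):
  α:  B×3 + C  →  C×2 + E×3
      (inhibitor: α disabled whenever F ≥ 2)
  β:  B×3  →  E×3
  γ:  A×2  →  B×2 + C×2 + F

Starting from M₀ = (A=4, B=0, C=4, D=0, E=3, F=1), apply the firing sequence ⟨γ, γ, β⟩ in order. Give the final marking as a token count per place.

step 1: fire γ:  (A=4, B=0, C=4, D=0, E=3, F=1) → (A=2, B=2, C=6, D=0, E=3, F=2)
step 2: fire γ:  (A=2, B=2, C=6, D=0, E=3, F=2) → (A=0, B=4, C=8, D=0, E=3, F=3)
step 3: fire β:  (A=0, B=4, C=8, D=0, E=3, F=3) → (A=0, B=1, C=8, D=0, E=6, F=3)

(A=0, B=1, C=8, D=0, E=6, F=3)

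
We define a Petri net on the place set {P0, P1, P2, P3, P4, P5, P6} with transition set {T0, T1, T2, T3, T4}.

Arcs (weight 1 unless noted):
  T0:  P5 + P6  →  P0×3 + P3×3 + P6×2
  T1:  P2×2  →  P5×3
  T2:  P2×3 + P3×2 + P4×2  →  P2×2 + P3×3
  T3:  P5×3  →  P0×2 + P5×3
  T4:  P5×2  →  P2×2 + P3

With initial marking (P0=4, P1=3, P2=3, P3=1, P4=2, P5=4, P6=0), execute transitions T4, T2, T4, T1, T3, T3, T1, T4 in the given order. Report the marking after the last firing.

step 1: fire T4:  (P0=4, P1=3, P2=3, P3=1, P4=2, P5=4, P6=0) → (P0=4, P1=3, P2=5, P3=2, P4=2, P5=2, P6=0)
step 2: fire T2:  (P0=4, P1=3, P2=5, P3=2, P4=2, P5=2, P6=0) → (P0=4, P1=3, P2=4, P3=3, P4=0, P5=2, P6=0)
step 3: fire T4:  (P0=4, P1=3, P2=4, P3=3, P4=0, P5=2, P6=0) → (P0=4, P1=3, P2=6, P3=4, P4=0, P5=0, P6=0)
step 4: fire T1:  (P0=4, P1=3, P2=6, P3=4, P4=0, P5=0, P6=0) → (P0=4, P1=3, P2=4, P3=4, P4=0, P5=3, P6=0)
step 5: fire T3:  (P0=4, P1=3, P2=4, P3=4, P4=0, P5=3, P6=0) → (P0=6, P1=3, P2=4, P3=4, P4=0, P5=3, P6=0)
step 6: fire T3:  (P0=6, P1=3, P2=4, P3=4, P4=0, P5=3, P6=0) → (P0=8, P1=3, P2=4, P3=4, P4=0, P5=3, P6=0)
step 7: fire T1:  (P0=8, P1=3, P2=4, P3=4, P4=0, P5=3, P6=0) → (P0=8, P1=3, P2=2, P3=4, P4=0, P5=6, P6=0)
step 8: fire T4:  (P0=8, P1=3, P2=2, P3=4, P4=0, P5=6, P6=0) → (P0=8, P1=3, P2=4, P3=5, P4=0, P5=4, P6=0)

(P0=8, P1=3, P2=4, P3=5, P4=0, P5=4, P6=0)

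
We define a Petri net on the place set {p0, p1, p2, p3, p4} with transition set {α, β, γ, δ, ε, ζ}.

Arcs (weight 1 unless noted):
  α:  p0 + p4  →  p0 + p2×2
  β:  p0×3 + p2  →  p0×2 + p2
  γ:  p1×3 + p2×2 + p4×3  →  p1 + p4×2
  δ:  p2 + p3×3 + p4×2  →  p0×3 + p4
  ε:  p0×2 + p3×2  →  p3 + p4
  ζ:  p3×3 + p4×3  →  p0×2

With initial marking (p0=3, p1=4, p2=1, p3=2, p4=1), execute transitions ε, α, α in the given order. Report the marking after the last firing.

step 1: fire ε:  (p0=3, p1=4, p2=1, p3=2, p4=1) → (p0=1, p1=4, p2=1, p3=1, p4=2)
step 2: fire α:  (p0=1, p1=4, p2=1, p3=1, p4=2) → (p0=1, p1=4, p2=3, p3=1, p4=1)
step 3: fire α:  (p0=1, p1=4, p2=3, p3=1, p4=1) → (p0=1, p1=4, p2=5, p3=1, p4=0)

(p0=1, p1=4, p2=5, p3=1, p4=0)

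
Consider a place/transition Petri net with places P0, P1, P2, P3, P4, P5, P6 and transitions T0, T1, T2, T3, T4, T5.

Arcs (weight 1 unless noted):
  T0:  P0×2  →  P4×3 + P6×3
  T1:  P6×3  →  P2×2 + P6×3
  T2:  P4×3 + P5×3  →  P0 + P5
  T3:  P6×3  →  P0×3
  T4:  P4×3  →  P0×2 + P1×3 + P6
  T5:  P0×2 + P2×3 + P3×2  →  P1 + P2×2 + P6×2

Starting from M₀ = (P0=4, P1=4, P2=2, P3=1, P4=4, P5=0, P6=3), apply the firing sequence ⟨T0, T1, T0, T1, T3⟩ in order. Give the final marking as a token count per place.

(P0=3, P1=4, P2=6, P3=1, P4=10, P5=0, P6=6)

step 1: fire T0:  (P0=4, P1=4, P2=2, P3=1, P4=4, P5=0, P6=3) → (P0=2, P1=4, P2=2, P3=1, P4=7, P5=0, P6=6)
step 2: fire T1:  (P0=2, P1=4, P2=2, P3=1, P4=7, P5=0, P6=6) → (P0=2, P1=4, P2=4, P3=1, P4=7, P5=0, P6=6)
step 3: fire T0:  (P0=2, P1=4, P2=4, P3=1, P4=7, P5=0, P6=6) → (P0=0, P1=4, P2=4, P3=1, P4=10, P5=0, P6=9)
step 4: fire T1:  (P0=0, P1=4, P2=4, P3=1, P4=10, P5=0, P6=9) → (P0=0, P1=4, P2=6, P3=1, P4=10, P5=0, P6=9)
step 5: fire T3:  (P0=0, P1=4, P2=6, P3=1, P4=10, P5=0, P6=9) → (P0=3, P1=4, P2=6, P3=1, P4=10, P5=0, P6=6)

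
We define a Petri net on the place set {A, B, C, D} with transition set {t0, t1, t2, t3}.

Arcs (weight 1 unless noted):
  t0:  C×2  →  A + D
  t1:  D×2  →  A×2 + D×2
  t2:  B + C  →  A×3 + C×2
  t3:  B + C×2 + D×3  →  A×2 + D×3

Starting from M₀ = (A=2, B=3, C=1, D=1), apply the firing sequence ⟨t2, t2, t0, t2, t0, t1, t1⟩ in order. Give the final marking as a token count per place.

(A=17, B=0, C=0, D=3)

step 1: fire t2:  (A=2, B=3, C=1, D=1) → (A=5, B=2, C=2, D=1)
step 2: fire t2:  (A=5, B=2, C=2, D=1) → (A=8, B=1, C=3, D=1)
step 3: fire t0:  (A=8, B=1, C=3, D=1) → (A=9, B=1, C=1, D=2)
step 4: fire t2:  (A=9, B=1, C=1, D=2) → (A=12, B=0, C=2, D=2)
step 5: fire t0:  (A=12, B=0, C=2, D=2) → (A=13, B=0, C=0, D=3)
step 6: fire t1:  (A=13, B=0, C=0, D=3) → (A=15, B=0, C=0, D=3)
step 7: fire t1:  (A=15, B=0, C=0, D=3) → (A=17, B=0, C=0, D=3)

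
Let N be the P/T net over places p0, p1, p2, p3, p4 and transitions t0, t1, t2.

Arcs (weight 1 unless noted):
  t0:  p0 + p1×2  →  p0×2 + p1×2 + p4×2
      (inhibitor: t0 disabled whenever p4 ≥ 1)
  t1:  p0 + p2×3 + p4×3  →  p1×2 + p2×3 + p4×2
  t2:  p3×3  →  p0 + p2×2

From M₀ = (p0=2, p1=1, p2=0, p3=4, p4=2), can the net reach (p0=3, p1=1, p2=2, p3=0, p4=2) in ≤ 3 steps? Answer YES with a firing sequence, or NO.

NO — not reachable within 3 firings

depth 0: 1 marking
depth 1: 2 markings reached so far
depth 2: 2 markings reached so far
(frontier empty at depth 2; search complete)
target is not among the 2 markings reachable within 3 steps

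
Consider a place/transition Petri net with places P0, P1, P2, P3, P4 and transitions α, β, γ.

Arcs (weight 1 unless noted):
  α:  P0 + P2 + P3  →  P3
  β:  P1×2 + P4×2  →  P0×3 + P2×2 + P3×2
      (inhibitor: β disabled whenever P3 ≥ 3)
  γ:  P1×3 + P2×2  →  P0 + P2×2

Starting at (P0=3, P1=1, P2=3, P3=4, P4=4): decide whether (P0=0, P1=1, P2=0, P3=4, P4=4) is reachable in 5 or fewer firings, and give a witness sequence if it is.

step 1: fire α:  (P0=3, P1=1, P2=3, P3=4, P4=4) → (P0=2, P1=1, P2=2, P3=4, P4=4)
step 2: fire α:  (P0=2, P1=1, P2=2, P3=4, P4=4) → (P0=1, P1=1, P2=1, P3=4, P4=4)
step 3: fire α:  (P0=1, P1=1, P2=1, P3=4, P4=4) → (P0=0, P1=1, P2=0, P3=4, P4=4)

YES — reachable via ⟨α, α, α⟩ (3 firings)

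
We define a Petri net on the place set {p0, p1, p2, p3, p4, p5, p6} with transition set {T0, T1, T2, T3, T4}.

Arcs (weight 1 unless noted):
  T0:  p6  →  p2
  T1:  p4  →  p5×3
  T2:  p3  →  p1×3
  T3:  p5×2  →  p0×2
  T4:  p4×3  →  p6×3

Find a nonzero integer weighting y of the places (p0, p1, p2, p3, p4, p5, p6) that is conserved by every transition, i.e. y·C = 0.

y = (p0:0, p1:1, p2:0, p3:3, p4:0, p5:0, p6:0)

Incidence matrix C (rows=places, cols=transitions):
       T0   T1   T2   T3   T4
   p0   0    0    0    2    0
   p1   0    0    3    0    0
   p2   1    0    0    0    0
   p3   0    0   -1    0    0
   p4   0   -1    0    0   -3
   p5   0    3    0   -2    0
   p6  -1    0    0    0    3

Candidate y = [0, 1, 0, 3, 0, 0, 0]; check y·C column-wise:
  col T0: 1·0 + 0·1 + 3·0 + 0·-1 = 0
  col T1: 1·0 + 3·0 + 0·-1 + 0·3 = 0
  col T2: 1·3 + 3·-1 = 0
  col T3: 0·2 + 1·0 + 3·0 + 0·-2 = 0
  col T4: 1·0 + 3·0 + 0·-3 + 0·3 = 0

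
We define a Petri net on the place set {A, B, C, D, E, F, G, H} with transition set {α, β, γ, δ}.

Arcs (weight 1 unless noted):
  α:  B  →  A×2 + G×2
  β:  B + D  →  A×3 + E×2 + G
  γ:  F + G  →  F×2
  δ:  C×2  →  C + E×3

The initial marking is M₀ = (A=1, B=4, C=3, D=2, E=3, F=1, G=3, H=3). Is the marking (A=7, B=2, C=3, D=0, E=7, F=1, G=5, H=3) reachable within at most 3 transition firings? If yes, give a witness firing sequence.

YES — reachable via ⟨β, β⟩ (2 firings)

step 1: fire β:  (A=1, B=4, C=3, D=2, E=3, F=1, G=3, H=3) → (A=4, B=3, C=3, D=1, E=5, F=1, G=4, H=3)
step 2: fire β:  (A=4, B=3, C=3, D=1, E=5, F=1, G=4, H=3) → (A=7, B=2, C=3, D=0, E=7, F=1, G=5, H=3)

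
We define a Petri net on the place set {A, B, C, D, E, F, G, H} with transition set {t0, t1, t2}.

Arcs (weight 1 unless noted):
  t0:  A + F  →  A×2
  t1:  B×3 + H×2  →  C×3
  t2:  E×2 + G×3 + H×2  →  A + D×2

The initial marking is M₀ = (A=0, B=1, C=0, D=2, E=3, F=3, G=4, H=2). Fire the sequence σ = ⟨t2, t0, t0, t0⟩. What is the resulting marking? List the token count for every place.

step 1: fire t2:  (A=0, B=1, C=0, D=2, E=3, F=3, G=4, H=2) → (A=1, B=1, C=0, D=4, E=1, F=3, G=1, H=0)
step 2: fire t0:  (A=1, B=1, C=0, D=4, E=1, F=3, G=1, H=0) → (A=2, B=1, C=0, D=4, E=1, F=2, G=1, H=0)
step 3: fire t0:  (A=2, B=1, C=0, D=4, E=1, F=2, G=1, H=0) → (A=3, B=1, C=0, D=4, E=1, F=1, G=1, H=0)
step 4: fire t0:  (A=3, B=1, C=0, D=4, E=1, F=1, G=1, H=0) → (A=4, B=1, C=0, D=4, E=1, F=0, G=1, H=0)

(A=4, B=1, C=0, D=4, E=1, F=0, G=1, H=0)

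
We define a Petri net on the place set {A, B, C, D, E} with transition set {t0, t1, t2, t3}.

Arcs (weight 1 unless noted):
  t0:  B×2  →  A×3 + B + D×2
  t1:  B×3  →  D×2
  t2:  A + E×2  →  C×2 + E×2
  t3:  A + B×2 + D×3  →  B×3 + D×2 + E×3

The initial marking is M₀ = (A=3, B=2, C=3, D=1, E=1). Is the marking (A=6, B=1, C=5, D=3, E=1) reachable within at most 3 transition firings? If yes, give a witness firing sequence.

depth 0: 1 marking
depth 1: 2 markings reached so far
depth 2: 2 markings reached so far
(frontier empty at depth 2; search complete)
target is not among the 2 markings reachable within 3 steps

NO — not reachable within 3 firings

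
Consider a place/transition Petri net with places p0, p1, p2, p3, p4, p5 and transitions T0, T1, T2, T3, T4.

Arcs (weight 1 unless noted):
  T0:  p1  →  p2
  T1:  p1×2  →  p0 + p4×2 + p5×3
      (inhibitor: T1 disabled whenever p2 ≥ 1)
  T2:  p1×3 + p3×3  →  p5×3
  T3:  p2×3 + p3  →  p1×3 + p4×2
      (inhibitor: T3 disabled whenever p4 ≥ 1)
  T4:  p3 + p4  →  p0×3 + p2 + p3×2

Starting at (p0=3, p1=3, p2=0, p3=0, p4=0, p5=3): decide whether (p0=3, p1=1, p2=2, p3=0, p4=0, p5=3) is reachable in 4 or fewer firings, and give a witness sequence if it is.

YES — reachable via ⟨T0, T0⟩ (2 firings)

step 1: fire T0:  (p0=3, p1=3, p2=0, p3=0, p4=0, p5=3) → (p0=3, p1=2, p2=1, p3=0, p4=0, p5=3)
step 2: fire T0:  (p0=3, p1=2, p2=1, p3=0, p4=0, p5=3) → (p0=3, p1=1, p2=2, p3=0, p4=0, p5=3)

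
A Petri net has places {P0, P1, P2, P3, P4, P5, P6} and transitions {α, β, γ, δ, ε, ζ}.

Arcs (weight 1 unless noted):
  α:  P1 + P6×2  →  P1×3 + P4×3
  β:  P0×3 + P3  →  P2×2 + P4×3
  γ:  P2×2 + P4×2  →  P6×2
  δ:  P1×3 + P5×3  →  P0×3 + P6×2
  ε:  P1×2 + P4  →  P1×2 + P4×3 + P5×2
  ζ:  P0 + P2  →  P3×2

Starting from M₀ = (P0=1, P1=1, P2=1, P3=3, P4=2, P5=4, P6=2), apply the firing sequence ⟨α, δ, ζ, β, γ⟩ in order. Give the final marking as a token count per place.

(P0=0, P1=0, P2=0, P3=4, P4=6, P5=1, P6=4)

step 1: fire α:  (P0=1, P1=1, P2=1, P3=3, P4=2, P5=4, P6=2) → (P0=1, P1=3, P2=1, P3=3, P4=5, P5=4, P6=0)
step 2: fire δ:  (P0=1, P1=3, P2=1, P3=3, P4=5, P5=4, P6=0) → (P0=4, P1=0, P2=1, P3=3, P4=5, P5=1, P6=2)
step 3: fire ζ:  (P0=4, P1=0, P2=1, P3=3, P4=5, P5=1, P6=2) → (P0=3, P1=0, P2=0, P3=5, P4=5, P5=1, P6=2)
step 4: fire β:  (P0=3, P1=0, P2=0, P3=5, P4=5, P5=1, P6=2) → (P0=0, P1=0, P2=2, P3=4, P4=8, P5=1, P6=2)
step 5: fire γ:  (P0=0, P1=0, P2=2, P3=4, P4=8, P5=1, P6=2) → (P0=0, P1=0, P2=0, P3=4, P4=6, P5=1, P6=4)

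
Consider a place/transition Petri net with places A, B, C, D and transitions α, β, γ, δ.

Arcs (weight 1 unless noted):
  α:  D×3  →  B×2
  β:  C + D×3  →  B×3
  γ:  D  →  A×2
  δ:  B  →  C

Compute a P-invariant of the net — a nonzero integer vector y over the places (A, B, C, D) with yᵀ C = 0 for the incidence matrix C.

y = (A:1, B:3, C:3, D:2)

Incidence matrix C (rows=places, cols=transitions):
        α    β    γ    δ
    A   0    0    2    0
    B   2    3    0   -1
    C   0   -1    0    1
    D  -3   -3   -1    0

Candidate y = [1, 3, 3, 2]; check y·C column-wise:
  col α: 1·0 + 3·2 + 3·0 + 2·-3 = 0
  col β: 1·0 + 3·3 + 3·-1 + 2·-3 = 0
  col γ: 1·2 + 3·0 + 3·0 + 2·-1 = 0
  col δ: 1·0 + 3·-1 + 3·1 + 2·0 = 0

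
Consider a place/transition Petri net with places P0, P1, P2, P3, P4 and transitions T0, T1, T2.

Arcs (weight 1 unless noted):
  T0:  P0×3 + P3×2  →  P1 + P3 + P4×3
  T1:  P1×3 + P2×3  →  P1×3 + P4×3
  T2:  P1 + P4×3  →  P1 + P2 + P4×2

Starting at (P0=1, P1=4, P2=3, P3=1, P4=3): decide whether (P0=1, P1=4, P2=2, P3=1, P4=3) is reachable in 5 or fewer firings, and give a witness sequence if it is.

NO — not reachable within 5 firings

depth 0: 1 marking
depth 1: 3 markings reached so far
depth 2: 4 markings reached so far
depth 3: 5 markings reached so far
depth 4: 5 markings reached so far
(frontier empty at depth 4; search complete)
target is not among the 5 markings reachable within 5 steps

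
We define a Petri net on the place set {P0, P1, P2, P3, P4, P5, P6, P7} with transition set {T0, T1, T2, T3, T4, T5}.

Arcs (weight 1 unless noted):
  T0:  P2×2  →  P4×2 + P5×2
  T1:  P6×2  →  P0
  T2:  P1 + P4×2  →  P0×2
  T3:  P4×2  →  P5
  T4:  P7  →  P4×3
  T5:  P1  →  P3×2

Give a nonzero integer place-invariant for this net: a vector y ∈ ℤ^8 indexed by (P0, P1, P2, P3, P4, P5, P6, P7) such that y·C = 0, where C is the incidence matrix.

y = (P0:2, P1:4, P2:0, P3:2, P4:0, P5:0, P6:1, P7:0)

Incidence matrix C (rows=places, cols=transitions):
       T0   T1   T2   T3   T4   T5
   P0   0    1    2    0    0    0
   P1   0    0   -1    0    0   -1
   P2  -2    0    0    0    0    0
   P3   0    0    0    0    0    2
   P4   2    0   -2   -2    3    0
   P5   2    0    0    1    0    0
   P6   0   -2    0    0    0    0
   P7   0    0    0    0   -1    0

Candidate y = [2, 4, 0, 2, 0, 0, 1, 0]; check y·C column-wise:
  col T0: 2·0 + 4·0 + 0·-2 + 2·0 + 0·2 + 0·2 + 1·0 = 0
  col T1: 2·1 + 4·0 + 2·0 + 1·-2 = 0
  col T2: 2·2 + 4·-1 + 2·0 + 0·-2 + 1·0 = 0
  col T3: 2·0 + 4·0 + 2·0 + 0·-2 + 0·1 + 1·0 = 0
  col T4: 2·0 + 4·0 + 2·0 + 0·3 + 1·0 + 0·-1 = 0
  col T5: 2·0 + 4·-1 + 2·2 + 1·0 = 0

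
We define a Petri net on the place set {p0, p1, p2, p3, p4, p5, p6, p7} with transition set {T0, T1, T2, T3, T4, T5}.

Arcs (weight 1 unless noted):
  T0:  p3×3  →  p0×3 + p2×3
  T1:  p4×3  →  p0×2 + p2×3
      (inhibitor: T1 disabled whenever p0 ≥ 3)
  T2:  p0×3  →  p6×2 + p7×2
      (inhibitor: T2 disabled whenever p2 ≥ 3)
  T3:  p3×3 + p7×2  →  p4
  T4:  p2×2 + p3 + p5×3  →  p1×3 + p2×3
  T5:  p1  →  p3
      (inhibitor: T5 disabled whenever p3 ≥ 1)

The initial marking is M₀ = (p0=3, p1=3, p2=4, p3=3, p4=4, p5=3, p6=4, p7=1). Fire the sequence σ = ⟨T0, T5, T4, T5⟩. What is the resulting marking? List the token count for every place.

(p0=6, p1=4, p2=8, p3=1, p4=4, p5=0, p6=4, p7=1)

step 1: fire T0:  (p0=3, p1=3, p2=4, p3=3, p4=4, p5=3, p6=4, p7=1) → (p0=6, p1=3, p2=7, p3=0, p4=4, p5=3, p6=4, p7=1)
step 2: fire T5:  (p0=6, p1=3, p2=7, p3=0, p4=4, p5=3, p6=4, p7=1) → (p0=6, p1=2, p2=7, p3=1, p4=4, p5=3, p6=4, p7=1)
step 3: fire T4:  (p0=6, p1=2, p2=7, p3=1, p4=4, p5=3, p6=4, p7=1) → (p0=6, p1=5, p2=8, p3=0, p4=4, p5=0, p6=4, p7=1)
step 4: fire T5:  (p0=6, p1=5, p2=8, p3=0, p4=4, p5=0, p6=4, p7=1) → (p0=6, p1=4, p2=8, p3=1, p4=4, p5=0, p6=4, p7=1)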